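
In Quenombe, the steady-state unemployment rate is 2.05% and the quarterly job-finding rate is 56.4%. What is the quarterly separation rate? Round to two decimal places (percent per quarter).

Separation rate ≈ 1.18% per quarter.

From u* = s/(s+f): s = u·f/(1−u).
s = 0.0205 × 56.4 / (1 − 0.0205) = 1.1562 / 0.9795 ≈ 1.18% per quarter.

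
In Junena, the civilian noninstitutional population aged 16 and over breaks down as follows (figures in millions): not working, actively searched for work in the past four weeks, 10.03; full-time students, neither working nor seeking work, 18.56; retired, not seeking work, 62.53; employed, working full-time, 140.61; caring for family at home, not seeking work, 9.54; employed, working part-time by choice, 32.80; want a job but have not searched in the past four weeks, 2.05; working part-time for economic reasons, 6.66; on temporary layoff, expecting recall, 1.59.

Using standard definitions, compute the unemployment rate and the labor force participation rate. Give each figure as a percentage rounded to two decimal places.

Employed = 140.61 + 32.80 + 6.66 = 180.07 million (anyone who worked, including part-time for economic reasons, counts as employed).
Unemployed = 10.03 + 1.59 = 11.62 million (jobless and actively searching, or on temporary layoff).
Labor force = 180.07 + 11.62 = 191.69 million.
Not in labor force = 18.56 + 62.53 + 9.54 + 2.05 = 92.68 million (those not working and not actively searching are outside the labor force — including those who want a job but have given up searching).
Civilian working-age population = 191.69 + 92.68 = 284.37 million.
Unemployment rate = 11.62 / 191.69 = 6.06%.
Labor force participation rate = 191.69 / 284.37 = 67.41%.

Unemployment rate ≈ 6.06%; labor force participation rate ≈ 67.41%.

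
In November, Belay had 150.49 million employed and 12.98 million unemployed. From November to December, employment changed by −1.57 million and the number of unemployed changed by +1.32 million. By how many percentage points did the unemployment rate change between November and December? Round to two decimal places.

November: labor force = 150.49 + 12.98 = 163.47; u = 12.98/163.47 = 7.94%.
December: labor force = 148.92 + 14.30 = 163.22; u = 14.30/163.22 = 8.76%.
Change = 8.76% − 7.94% = +0.82 pp.

The unemployment rate changed by +0.82 percentage points.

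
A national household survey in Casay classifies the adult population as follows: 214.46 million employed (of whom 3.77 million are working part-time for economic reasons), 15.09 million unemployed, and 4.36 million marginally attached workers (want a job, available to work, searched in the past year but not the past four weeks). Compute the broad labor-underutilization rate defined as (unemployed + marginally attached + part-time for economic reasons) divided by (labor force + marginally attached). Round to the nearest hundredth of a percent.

Labor force = 214.46 + 15.09 = 229.55 million.
Numerator = 15.09 + 4.36 + 3.77 = 23.22 million.
Denominator = 229.55 + 4.36 = 233.91 million.
Broad rate = 23.22 / 233.91 = 9.93%.

Broad underutilization rate ≈ 9.93%.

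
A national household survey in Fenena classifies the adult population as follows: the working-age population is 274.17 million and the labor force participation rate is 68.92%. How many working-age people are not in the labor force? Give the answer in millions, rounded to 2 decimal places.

About 85.21 million are not in the labor force.

Share not in the labor force = 1 − 0.6892 = 0.3108.
Not in labor force = 0.3108 × 274.17 ≈ 85.21 million.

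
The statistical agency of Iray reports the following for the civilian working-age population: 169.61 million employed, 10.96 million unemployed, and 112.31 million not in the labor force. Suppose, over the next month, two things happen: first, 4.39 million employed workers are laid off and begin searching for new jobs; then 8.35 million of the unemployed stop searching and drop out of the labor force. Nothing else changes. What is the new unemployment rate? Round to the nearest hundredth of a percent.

Initially, labor force = 169.61 + 10.96 = 180.57 million, so u = 10.96/180.57 = 6.07%.
After the first change, employed falls and unemployed rises by 4.39; labor force unchanged → E = 165.22, U = 15.35, labor force = 180.57 million.
After the second change, unemployed and labor force both fall by 8.35 → E = 165.22, U = 7.00, labor force = 172.22 million.
New unemployment rate = 7.00 / 172.22 = 4.06%.

New unemployment rate ≈ 4.06%.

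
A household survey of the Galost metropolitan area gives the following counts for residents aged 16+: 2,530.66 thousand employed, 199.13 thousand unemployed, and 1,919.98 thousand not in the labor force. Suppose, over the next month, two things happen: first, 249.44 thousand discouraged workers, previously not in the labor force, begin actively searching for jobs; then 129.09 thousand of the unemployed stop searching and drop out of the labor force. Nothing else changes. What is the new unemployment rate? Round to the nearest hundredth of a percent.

New unemployment rate ≈ 11.21%.

Initially, labor force = 2,530.66 + 199.13 = 2,729.79 thousand, so u = 199.13/2,729.79 = 7.29%.
After the first change, unemployed and labor force both rise by 249.44 → E = 2,530.66, U = 448.57, labor force = 2,979.23 thousand.
After the second change, unemployed and labor force both fall by 129.09 → E = 2,530.66, U = 319.48, labor force = 2,850.14 thousand.
New unemployment rate = 319.48 / 2,850.14 = 11.21%.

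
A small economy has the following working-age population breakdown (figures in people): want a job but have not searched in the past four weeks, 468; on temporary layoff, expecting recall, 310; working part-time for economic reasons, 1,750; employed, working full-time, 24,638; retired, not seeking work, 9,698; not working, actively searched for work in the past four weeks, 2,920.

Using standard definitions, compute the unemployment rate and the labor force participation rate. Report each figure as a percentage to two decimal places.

Unemployment rate ≈ 10.91%; labor force participation rate ≈ 74.45%.

Employed = 1,750 + 24,638 = 26,388 (anyone who worked, including part-time for economic reasons, counts as employed).
Unemployed = 310 + 2,920 = 3,230 (jobless and actively searching, or on temporary layoff).
Labor force = 26,388 + 3,230 = 29,618.
Not in labor force = 468 + 9,698 = 10,166 (those not working and not actively searching are outside the labor force — including those who want a job but have given up searching).
Civilian working-age population = 29,618 + 10,166 = 39,784.
Unemployment rate = 3,230 / 29,618 = 10.91%.
Labor force participation rate = 29,618 / 39,784 = 74.45%.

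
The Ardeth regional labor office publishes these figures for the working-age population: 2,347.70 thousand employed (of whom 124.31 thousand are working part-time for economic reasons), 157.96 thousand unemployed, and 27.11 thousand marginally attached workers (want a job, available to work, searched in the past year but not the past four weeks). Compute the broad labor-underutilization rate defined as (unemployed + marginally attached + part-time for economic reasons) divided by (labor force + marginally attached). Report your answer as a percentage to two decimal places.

Labor force = 2,347.70 + 157.96 = 2,505.66 thousand.
Numerator = 157.96 + 27.11 + 124.31 = 309.38 thousand.
Denominator = 2,505.66 + 27.11 = 2,532.77 thousand.
Broad rate = 309.38 / 2,532.77 = 12.22%.

Broad underutilization rate ≈ 12.22%.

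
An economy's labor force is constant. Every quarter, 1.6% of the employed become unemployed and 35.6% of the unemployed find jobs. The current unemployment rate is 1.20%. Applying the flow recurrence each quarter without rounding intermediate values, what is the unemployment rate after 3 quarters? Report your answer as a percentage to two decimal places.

With a fixed labor force, u_{t+1} = u_t + s·(1−u_t) − f·u_t = u_t·(1−s−f) + s.
Here 1−s−f = 0.628 and s = 0.016.
u_1 = 0.012000 × 0.628 + 0.016 = 0.023536.
u_2 = 0.023536 × 0.628 + 0.016 = 0.030781.
u_3 = 0.030781 × 0.628 + 0.016 = 0.035330.

Unemployment rate after three quarters ≈ 3.53%.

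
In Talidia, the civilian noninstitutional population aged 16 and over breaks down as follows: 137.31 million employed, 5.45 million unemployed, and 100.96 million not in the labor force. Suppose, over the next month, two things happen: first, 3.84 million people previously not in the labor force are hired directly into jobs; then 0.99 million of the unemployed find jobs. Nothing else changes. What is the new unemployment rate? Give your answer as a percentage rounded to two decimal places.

New unemployment rate ≈ 3.04%.

Initially, labor force = 137.31 + 5.45 = 142.76 million, so u = 5.45/142.76 = 3.82%.
After the first change, employed and labor force both rise by 3.84; unemployed unchanged → E = 141.15, U = 5.45, labor force = 146.60 million.
After the second change, unemployed falls and employed rises by 0.99; labor force unchanged → E = 142.14, U = 4.46, labor force = 146.60 million.
New unemployment rate = 4.46 / 146.60 = 3.04%.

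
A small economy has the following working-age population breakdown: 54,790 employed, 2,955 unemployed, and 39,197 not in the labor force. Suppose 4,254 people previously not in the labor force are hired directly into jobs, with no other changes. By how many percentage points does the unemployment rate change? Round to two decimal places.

The unemployment rate changes by −0.35 percentage points.

Initially, labor force = 54,790 + 2,955 = 57,745, so u = 2,955/57,745 = 5.12%.
After the change, employed and labor force both rise by 4,254; unemployed unchanged → E = 59,044, U = 2,955, labor force = 61,999.
New unemployment rate = 2,955 / 61,999 = 4.77%.
Change = 4.77% − 5.12% = −0.35 percentage points.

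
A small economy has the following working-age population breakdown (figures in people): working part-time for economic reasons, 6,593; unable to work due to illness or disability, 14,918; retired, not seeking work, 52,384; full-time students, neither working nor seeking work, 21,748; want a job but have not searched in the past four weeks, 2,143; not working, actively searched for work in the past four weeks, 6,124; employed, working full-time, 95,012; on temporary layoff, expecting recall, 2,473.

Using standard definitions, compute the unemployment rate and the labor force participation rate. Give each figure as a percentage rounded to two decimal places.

Unemployment rate ≈ 7.80%; labor force participation rate ≈ 54.72%.

Employed = 6,593 + 95,012 = 101,605 (anyone who worked, including part-time for economic reasons, counts as employed).
Unemployed = 6,124 + 2,473 = 8,597 (jobless and actively searching, or on temporary layoff).
Labor force = 101,605 + 8,597 = 110,202.
Not in labor force = 14,918 + 52,384 + 21,748 + 2,143 = 91,193 (those not working and not actively searching are outside the labor force — including those who want a job but have given up searching).
Civilian working-age population = 110,202 + 91,193 = 201,395.
Unemployment rate = 8,597 / 110,202 = 7.80%.
Labor force participation rate = 110,202 / 201,395 = 54.72%.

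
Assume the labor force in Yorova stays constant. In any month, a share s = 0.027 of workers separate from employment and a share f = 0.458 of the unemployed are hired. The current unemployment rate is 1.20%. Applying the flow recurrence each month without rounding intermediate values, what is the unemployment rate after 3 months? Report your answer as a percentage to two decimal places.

With a fixed labor force, u_{t+1} = u_t + s·(1−u_t) − f·u_t = u_t·(1−s−f) + s.
Here 1−s−f = 0.515 and s = 0.027.
u_1 = 0.012000 × 0.515 + 0.027 = 0.033180.
u_2 = 0.033180 × 0.515 + 0.027 = 0.044088.
u_3 = 0.044088 × 0.515 + 0.027 = 0.049705.

Unemployment rate after three months ≈ 4.97%.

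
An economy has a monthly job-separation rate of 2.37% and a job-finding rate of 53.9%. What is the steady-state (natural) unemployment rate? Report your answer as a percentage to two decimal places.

Steady-state unemployment rate ≈ 4.21%.

At steady state the flows balance: s·E = f·U, so U/(E+U) = s/(s+f).
u* = 2.37 / (2.37 + 53.9) = 2.37 / 56.27 = 4.21%.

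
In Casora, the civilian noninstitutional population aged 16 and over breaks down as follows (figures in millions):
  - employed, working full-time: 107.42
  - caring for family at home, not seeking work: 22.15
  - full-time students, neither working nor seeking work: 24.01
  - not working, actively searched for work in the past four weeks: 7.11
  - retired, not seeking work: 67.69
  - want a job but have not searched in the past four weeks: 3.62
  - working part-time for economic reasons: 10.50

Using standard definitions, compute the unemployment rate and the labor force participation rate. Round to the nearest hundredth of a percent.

Employed = 107.42 + 10.50 = 117.92 million (anyone who worked, including part-time for economic reasons, counts as employed).
Unemployed = 7.11 million.
Labor force = 117.92 + 7.11 = 125.03 million.
Not in labor force = 22.15 + 24.01 + 67.69 + 3.62 = 117.47 million (those not working and not actively searching are outside the labor force — including those who want a job but have given up searching).
Civilian working-age population = 125.03 + 117.47 = 242.50 million.
Unemployment rate = 7.11 / 125.03 = 5.69%.
Labor force participation rate = 125.03 / 242.50 = 51.56%.

Unemployment rate ≈ 5.69%; labor force participation rate ≈ 51.56%.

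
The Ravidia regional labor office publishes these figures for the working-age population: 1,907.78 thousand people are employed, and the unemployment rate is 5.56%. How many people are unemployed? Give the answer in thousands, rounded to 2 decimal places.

About 112.32 thousand are unemployed.

Let U be the number unemployed. The labor force is E + U, and U/(E+U) = 0.0556.
So U = 0.0556 × 1,907.78 / (1 − 0.0556) = 106.0726 / 0.9444 ≈ 112.32 thousand.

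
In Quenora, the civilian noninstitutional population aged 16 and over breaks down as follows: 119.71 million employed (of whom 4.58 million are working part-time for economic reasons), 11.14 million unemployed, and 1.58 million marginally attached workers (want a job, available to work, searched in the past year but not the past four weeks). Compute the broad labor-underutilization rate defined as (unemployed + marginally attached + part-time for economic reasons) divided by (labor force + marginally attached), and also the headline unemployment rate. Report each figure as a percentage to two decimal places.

Labor force = 119.71 + 11.14 = 130.85 million.
Numerator = 11.14 + 1.58 + 4.58 = 17.30 million.
Denominator = 130.85 + 1.58 = 132.43 million.
Broad rate = 17.30 / 132.43 = 13.06%.
Headline unemployment rate = 11.14 / 130.85 = 8.51%.

Broad underutilization rate ≈ 13.06%; headline unemployment rate ≈ 8.51%.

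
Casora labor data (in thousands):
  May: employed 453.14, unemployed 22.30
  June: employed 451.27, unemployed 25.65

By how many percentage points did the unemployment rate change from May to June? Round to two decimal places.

May: labor force = 453.14 + 22.30 = 475.44; u = 22.30/475.44 = 4.69%.
June: labor force = 451.27 + 25.65 = 476.92; u = 25.65/476.92 = 5.38%.
Change = 5.38% − 4.69% = +0.69 pp.

The unemployment rate changed by +0.69 percentage points.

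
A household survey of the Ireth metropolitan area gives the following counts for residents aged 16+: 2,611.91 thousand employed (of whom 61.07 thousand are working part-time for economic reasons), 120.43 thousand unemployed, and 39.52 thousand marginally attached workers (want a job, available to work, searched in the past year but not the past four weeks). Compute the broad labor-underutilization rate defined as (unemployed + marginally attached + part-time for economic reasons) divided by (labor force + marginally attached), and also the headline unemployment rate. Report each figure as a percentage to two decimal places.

Labor force = 2,611.91 + 120.43 = 2,732.34 thousand.
Numerator = 120.43 + 39.52 + 61.07 = 221.02 thousand.
Denominator = 2,732.34 + 39.52 = 2,771.86 thousand.
Broad rate = 221.02 / 2,771.86 = 7.97%.
Headline unemployment rate = 120.43 / 2,732.34 = 4.41%.

Broad underutilization rate ≈ 7.97%; headline unemployment rate ≈ 4.41%.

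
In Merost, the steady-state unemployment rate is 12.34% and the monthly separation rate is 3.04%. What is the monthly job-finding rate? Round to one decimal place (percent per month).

Job-finding rate ≈ 21.6% per month.

From u* = s/(s+f): f = s·(1−u)/u.
f = 3.04 × (1 − 0.1234) / 0.1234 = 2.6649 / 0.1234 ≈ 21.6% per month.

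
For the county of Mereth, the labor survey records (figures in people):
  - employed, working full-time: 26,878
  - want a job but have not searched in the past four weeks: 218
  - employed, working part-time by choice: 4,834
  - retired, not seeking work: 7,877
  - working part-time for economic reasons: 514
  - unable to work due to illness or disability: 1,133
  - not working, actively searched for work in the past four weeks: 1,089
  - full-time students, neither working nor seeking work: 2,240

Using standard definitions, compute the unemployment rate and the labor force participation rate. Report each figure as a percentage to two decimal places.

Employed = 26,878 + 4,834 + 514 = 32,226 (anyone who worked, including part-time for economic reasons, counts as employed).
Unemployed = 1,089.
Labor force = 32,226 + 1,089 = 33,315.
Not in labor force = 218 + 7,877 + 1,133 + 2,240 = 11,468 (those not working and not actively searching are outside the labor force — including those who want a job but have given up searching).
Civilian working-age population = 33,315 + 11,468 = 44,783.
Unemployment rate = 1,089 / 33,315 = 3.27%.
Labor force participation rate = 33,315 / 44,783 = 74.39%.

Unemployment rate ≈ 3.27%; labor force participation rate ≈ 74.39%.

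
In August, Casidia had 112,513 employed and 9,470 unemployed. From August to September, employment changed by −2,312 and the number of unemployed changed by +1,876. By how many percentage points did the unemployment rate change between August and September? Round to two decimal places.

The unemployment rate changed by +1.57 percentage points.

August: labor force = 112,513 + 9,470 = 121,983; u = 9,470/121,983 = 7.76%.
September: labor force = 110,201 + 11,346 = 121,547; u = 11,346/121,547 = 9.33%.
Change = 9.33% − 7.76% = +1.57 pp.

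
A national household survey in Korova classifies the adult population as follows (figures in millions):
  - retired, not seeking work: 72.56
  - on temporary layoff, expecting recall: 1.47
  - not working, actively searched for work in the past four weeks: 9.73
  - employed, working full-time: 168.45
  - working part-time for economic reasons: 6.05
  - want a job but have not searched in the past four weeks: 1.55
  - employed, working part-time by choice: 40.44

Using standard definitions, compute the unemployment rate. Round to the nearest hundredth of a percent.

Unemployment rate ≈ 4.95%.

Employed = 168.45 + 6.05 + 40.44 = 214.94 million (anyone who worked, including part-time for economic reasons, counts as employed).
Unemployed = 1.47 + 9.73 = 11.20 million (jobless and actively searching, or on temporary layoff).
Labor force = 214.94 + 11.20 = 226.14 million.
Unemployment rate = 11.20 / 226.14 = 4.95%.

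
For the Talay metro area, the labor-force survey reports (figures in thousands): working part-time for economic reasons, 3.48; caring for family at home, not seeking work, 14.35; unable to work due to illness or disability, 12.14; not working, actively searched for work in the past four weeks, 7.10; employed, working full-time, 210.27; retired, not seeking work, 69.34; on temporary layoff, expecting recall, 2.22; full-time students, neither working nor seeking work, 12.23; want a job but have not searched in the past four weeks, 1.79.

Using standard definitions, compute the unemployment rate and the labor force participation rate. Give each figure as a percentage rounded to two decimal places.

Employed = 3.48 + 210.27 = 213.75 thousand (anyone who worked, including part-time for economic reasons, counts as employed).
Unemployed = 7.10 + 2.22 = 9.32 thousand (jobless and actively searching, or on temporary layoff).
Labor force = 213.75 + 9.32 = 223.07 thousand.
Not in labor force = 14.35 + 12.14 + 69.34 + 12.23 + 1.79 = 109.85 thousand (those not working and not actively searching are outside the labor force — including those who want a job but have given up searching).
Civilian working-age population = 223.07 + 109.85 = 332.92 thousand.
Unemployment rate = 9.32 / 223.07 = 4.18%.
Labor force participation rate = 223.07 / 332.92 = 67.00%.

Unemployment rate ≈ 4.18%; labor force participation rate ≈ 67.00%.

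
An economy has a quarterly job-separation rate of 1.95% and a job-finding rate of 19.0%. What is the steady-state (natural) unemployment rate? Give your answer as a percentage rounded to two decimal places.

At steady state the flows balance: s·E = f·U, so U/(E+U) = s/(s+f).
u* = 1.95 / (1.95 + 19.0) = 1.95 / 20.95 = 9.31%.

Steady-state unemployment rate ≈ 9.31%.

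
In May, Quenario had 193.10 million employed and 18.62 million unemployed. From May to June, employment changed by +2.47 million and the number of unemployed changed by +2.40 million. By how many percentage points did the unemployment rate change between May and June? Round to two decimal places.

The unemployment rate changed by +0.91 percentage points.

May: labor force = 193.10 + 18.62 = 211.72; u = 18.62/211.72 = 8.79%.
June: labor force = 195.57 + 21.02 = 216.59; u = 21.02/216.59 = 9.70%.
Change = 9.70% − 8.79% = +0.91 pp.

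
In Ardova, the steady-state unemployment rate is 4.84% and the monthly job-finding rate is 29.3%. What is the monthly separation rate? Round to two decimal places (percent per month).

Separation rate ≈ 1.49% per month.

From u* = s/(s+f): s = u·f/(1−u).
s = 0.0484 × 29.3 / (1 − 0.0484) = 1.4181 / 0.9516 ≈ 1.49% per month.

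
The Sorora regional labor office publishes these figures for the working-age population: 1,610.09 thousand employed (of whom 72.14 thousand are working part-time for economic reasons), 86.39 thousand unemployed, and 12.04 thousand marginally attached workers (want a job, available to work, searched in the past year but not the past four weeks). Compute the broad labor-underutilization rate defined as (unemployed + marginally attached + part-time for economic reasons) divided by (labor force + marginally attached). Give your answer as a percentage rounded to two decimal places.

Labor force = 1,610.09 + 86.39 = 1,696.48 thousand.
Numerator = 86.39 + 12.04 + 72.14 = 170.57 thousand.
Denominator = 1,696.48 + 12.04 = 1,708.52 thousand.
Broad rate = 170.57 / 1,708.52 = 9.98%.

Broad underutilization rate ≈ 9.98%.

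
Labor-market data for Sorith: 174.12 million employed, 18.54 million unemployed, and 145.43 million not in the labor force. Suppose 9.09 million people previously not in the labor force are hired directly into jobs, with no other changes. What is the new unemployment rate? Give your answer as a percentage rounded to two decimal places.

New unemployment rate ≈ 9.19%.

Initially, labor force = 174.12 + 18.54 = 192.66 million, so u = 18.54/192.66 = 9.62%.
After the change, employed and labor force both rise by 9.09; unemployed unchanged → E = 183.21, U = 18.54, labor force = 201.75 million.
New unemployment rate = 18.54 / 201.75 = 9.19%.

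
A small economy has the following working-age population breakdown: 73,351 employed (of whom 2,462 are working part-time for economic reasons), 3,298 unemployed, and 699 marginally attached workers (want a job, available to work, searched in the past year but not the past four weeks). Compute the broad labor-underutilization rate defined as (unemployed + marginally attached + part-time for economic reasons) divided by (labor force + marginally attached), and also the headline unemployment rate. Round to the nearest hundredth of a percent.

Broad underutilization rate ≈ 8.35%; headline unemployment rate ≈ 4.30%.

Labor force = 73,351 + 3,298 = 76,649.
Numerator = 3,298 + 699 + 2,462 = 6,459.
Denominator = 76,649 + 699 = 77,348.
Broad rate = 6,459 / 77,348 = 8.35%.
Headline unemployment rate = 3,298 / 76,649 = 4.30%.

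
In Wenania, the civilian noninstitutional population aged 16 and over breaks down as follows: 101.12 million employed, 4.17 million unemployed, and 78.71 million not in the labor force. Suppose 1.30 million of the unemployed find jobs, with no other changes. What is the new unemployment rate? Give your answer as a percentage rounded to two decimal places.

New unemployment rate ≈ 2.73%.

Initially, labor force = 101.12 + 4.17 = 105.29 million, so u = 4.17/105.29 = 3.96%.
After the change, unemployed falls and employed rises by 1.30; labor force unchanged → E = 102.42, U = 2.87, labor force = 105.29 million.
New unemployment rate = 2.87 / 105.29 = 2.73%.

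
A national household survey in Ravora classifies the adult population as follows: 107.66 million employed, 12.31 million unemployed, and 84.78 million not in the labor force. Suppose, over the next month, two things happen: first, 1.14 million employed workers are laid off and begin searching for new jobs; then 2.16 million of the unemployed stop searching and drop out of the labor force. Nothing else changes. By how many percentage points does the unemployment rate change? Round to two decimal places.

The unemployment rate changes by −0.68 percentage points.

Initially, labor force = 107.66 + 12.31 = 119.97 million, so u = 12.31/119.97 = 10.26%.
After the first change, employed falls and unemployed rises by 1.14; labor force unchanged → E = 106.52, U = 13.45, labor force = 119.97 million.
After the second change, unemployed and labor force both fall by 2.16 → E = 106.52, U = 11.29, labor force = 117.81 million.
New unemployment rate = 11.29 / 117.81 = 9.58%.
Change = 9.58% − 10.26% = −0.68 percentage points.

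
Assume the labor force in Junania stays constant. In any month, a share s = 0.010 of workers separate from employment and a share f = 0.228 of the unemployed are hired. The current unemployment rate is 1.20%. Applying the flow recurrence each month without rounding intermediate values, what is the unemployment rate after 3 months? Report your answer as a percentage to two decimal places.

With a fixed labor force, u_{t+1} = u_t + s·(1−u_t) − f·u_t = u_t·(1−s−f) + s.
Here 1−s−f = 0.762 and s = 0.010.
u_1 = 0.012000 × 0.762 + 0.010 = 0.019144.
u_2 = 0.019144 × 0.762 + 0.010 = 0.024588.
u_3 = 0.024588 × 0.762 + 0.010 = 0.028736.

Unemployment rate after three months ≈ 2.87%.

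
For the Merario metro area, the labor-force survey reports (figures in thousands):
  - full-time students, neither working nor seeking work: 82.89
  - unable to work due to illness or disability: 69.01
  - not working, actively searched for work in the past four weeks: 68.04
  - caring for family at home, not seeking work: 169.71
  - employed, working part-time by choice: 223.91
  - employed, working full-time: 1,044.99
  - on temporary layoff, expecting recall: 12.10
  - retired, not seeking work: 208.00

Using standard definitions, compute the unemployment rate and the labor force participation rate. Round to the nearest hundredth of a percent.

Unemployment rate ≈ 5.94%; labor force participation rate ≈ 71.81%.

Employed = 223.91 + 1,044.99 = 1,268.90 thousand.
Unemployed = 68.04 + 12.10 = 80.14 thousand (jobless and actively searching, or on temporary layoff).
Labor force = 1,268.90 + 80.14 = 1,349.04 thousand.
Not in labor force = 82.89 + 69.01 + 169.71 + 208.00 = 529.61 thousand (those not working and not actively searching are outside the labor force).
Civilian working-age population = 1,349.04 + 529.61 = 1,878.65 thousand.
Unemployment rate = 80.14 / 1,349.04 = 5.94%.
Labor force participation rate = 1,349.04 / 1,878.65 = 71.81%.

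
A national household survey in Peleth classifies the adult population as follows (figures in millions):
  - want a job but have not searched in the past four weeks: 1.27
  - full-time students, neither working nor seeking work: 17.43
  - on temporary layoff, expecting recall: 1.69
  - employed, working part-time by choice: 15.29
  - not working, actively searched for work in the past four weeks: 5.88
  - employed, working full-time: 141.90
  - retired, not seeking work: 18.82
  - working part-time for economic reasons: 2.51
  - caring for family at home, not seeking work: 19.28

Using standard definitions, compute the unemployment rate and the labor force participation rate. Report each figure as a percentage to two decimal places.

Employed = 15.29 + 141.90 + 2.51 = 159.70 million (anyone who worked, including part-time for economic reasons, counts as employed).
Unemployed = 1.69 + 5.88 = 7.57 million (jobless and actively searching, or on temporary layoff).
Labor force = 159.70 + 7.57 = 167.27 million.
Not in labor force = 1.27 + 17.43 + 18.82 + 19.28 = 56.80 million (those not working and not actively searching are outside the labor force — including those who want a job but have given up searching).
Civilian working-age population = 167.27 + 56.80 = 224.07 million.
Unemployment rate = 7.57 / 167.27 = 4.53%.
Labor force participation rate = 167.27 / 224.07 = 74.65%.

Unemployment rate ≈ 4.53%; labor force participation rate ≈ 74.65%.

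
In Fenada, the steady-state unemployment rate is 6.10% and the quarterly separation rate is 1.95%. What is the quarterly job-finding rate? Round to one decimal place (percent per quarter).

Job-finding rate ≈ 30.0% per quarter.

From u* = s/(s+f): f = s·(1−u)/u.
f = 1.95 × (1 − 0.0610) / 0.0610 = 1.8311 / 0.0610 ≈ 30.0% per quarter.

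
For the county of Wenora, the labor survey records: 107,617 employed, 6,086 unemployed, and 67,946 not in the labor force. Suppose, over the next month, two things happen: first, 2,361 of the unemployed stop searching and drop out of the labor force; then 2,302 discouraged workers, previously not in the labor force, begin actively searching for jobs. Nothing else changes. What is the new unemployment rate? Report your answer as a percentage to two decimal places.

New unemployment rate ≈ 5.30%.

Initially, labor force = 107,617 + 6,086 = 113,703, so u = 6,086/113,703 = 5.35%.
After the first change, unemployed and labor force both fall by 2,361 → E = 107,617, U = 3,725, labor force = 111,342.
After the second change, unemployed and labor force both rise by 2,302 → E = 107,617, U = 6,027, labor force = 113,644.
New unemployment rate = 6,027 / 113,644 = 5.30%.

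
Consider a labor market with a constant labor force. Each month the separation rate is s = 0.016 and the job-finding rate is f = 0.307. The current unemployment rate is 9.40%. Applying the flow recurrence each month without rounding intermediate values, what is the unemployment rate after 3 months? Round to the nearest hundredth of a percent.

Unemployment rate after three months ≈ 6.33%.

With a fixed labor force, u_{t+1} = u_t + s·(1−u_t) − f·u_t = u_t·(1−s−f) + s.
Here 1−s−f = 0.677 and s = 0.016.
u_1 = 0.094000 × 0.677 + 0.016 = 0.079638.
u_2 = 0.079638 × 0.677 + 0.016 = 0.069915.
u_3 = 0.069915 × 0.677 + 0.016 = 0.063332.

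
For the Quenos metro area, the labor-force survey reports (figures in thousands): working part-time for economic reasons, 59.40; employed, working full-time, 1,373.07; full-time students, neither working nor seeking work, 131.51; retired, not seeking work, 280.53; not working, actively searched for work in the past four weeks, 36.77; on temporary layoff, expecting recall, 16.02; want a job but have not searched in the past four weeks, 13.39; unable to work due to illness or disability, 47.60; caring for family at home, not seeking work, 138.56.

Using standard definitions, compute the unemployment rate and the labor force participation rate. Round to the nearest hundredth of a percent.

Unemployment rate ≈ 3.55%; labor force participation rate ≈ 70.83%.

Employed = 59.40 + 1,373.07 = 1,432.47 thousand (anyone who worked, including part-time for economic reasons, counts as employed).
Unemployed = 36.77 + 16.02 = 52.79 thousand (jobless and actively searching, or on temporary layoff).
Labor force = 1,432.47 + 52.79 = 1,485.26 thousand.
Not in labor force = 131.51 + 280.53 + 13.39 + 47.60 + 138.56 = 611.59 thousand (those not working and not actively searching are outside the labor force — including those who want a job but have given up searching).
Civilian working-age population = 1,485.26 + 611.59 = 2,096.85 thousand.
Unemployment rate = 52.79 / 1,485.26 = 3.55%.
Labor force participation rate = 1,485.26 / 2,096.85 = 70.83%.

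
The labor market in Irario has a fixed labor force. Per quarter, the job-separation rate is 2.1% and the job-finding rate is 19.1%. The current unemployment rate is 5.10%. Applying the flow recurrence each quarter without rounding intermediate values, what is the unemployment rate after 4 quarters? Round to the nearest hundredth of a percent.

With a fixed labor force, u_{t+1} = u_t + s·(1−u_t) − f·u_t = u_t·(1−s−f) + s.
Here 1−s−f = 0.788 and s = 0.021.
u_1 = 0.051000 × 0.788 + 0.021 = 0.061188.
u_2 = 0.061188 × 0.788 + 0.021 = 0.069216.
u_3 = 0.069216 × 0.788 + 0.021 = 0.075542.
u_4 = 0.075542 × 0.788 + 0.021 = 0.080527.

Unemployment rate after four quarters ≈ 8.05%.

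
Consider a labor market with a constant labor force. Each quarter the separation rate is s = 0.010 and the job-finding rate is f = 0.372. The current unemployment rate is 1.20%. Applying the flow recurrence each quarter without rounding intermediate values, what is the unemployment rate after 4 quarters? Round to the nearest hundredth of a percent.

With a fixed labor force, u_{t+1} = u_t + s·(1−u_t) − f·u_t = u_t·(1−s−f) + s.
Here 1−s−f = 0.618 and s = 0.010.
u_1 = 0.012000 × 0.618 + 0.010 = 0.017416.
u_2 = 0.017416 × 0.618 + 0.010 = 0.020763.
u_3 = 0.020763 × 0.618 + 0.010 = 0.022832.
u_4 = 0.022832 × 0.618 + 0.010 = 0.024110.

Unemployment rate after four quarters ≈ 2.41%.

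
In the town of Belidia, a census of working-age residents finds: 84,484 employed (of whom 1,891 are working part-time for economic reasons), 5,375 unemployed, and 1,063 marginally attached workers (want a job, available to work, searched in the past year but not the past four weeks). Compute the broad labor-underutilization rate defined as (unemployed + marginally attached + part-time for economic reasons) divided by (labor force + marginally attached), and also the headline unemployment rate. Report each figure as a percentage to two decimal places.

Labor force = 84,484 + 5,375 = 89,859.
Numerator = 5,375 + 1,063 + 1,891 = 8,329.
Denominator = 89,859 + 1,063 = 90,922.
Broad rate = 8,329 / 90,922 = 9.16%.
Headline unemployment rate = 5,375 / 89,859 = 5.98%.

Broad underutilization rate ≈ 9.16%; headline unemployment rate ≈ 5.98%.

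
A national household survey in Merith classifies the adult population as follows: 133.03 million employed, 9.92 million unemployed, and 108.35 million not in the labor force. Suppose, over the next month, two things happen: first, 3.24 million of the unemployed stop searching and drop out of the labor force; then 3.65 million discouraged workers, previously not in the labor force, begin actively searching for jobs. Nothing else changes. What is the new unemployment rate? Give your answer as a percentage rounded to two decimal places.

New unemployment rate ≈ 7.21%.

Initially, labor force = 133.03 + 9.92 = 142.95 million, so u = 9.92/142.95 = 6.94%.
After the first change, unemployed and labor force both fall by 3.24 → E = 133.03, U = 6.68, labor force = 139.71 million.
After the second change, unemployed and labor force both rise by 3.65 → E = 133.03, U = 10.33, labor force = 143.36 million.
New unemployment rate = 10.33 / 143.36 = 7.21%.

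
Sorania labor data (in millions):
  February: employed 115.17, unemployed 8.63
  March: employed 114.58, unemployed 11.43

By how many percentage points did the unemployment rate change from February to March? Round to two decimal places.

February: labor force = 115.17 + 8.63 = 123.80; u = 8.63/123.80 = 6.97%.
March: labor force = 114.58 + 11.43 = 126.01; u = 11.43/126.01 = 9.07%.
Change = 9.07% − 6.97% = +2.10 pp.

The unemployment rate changed by +2.10 percentage points.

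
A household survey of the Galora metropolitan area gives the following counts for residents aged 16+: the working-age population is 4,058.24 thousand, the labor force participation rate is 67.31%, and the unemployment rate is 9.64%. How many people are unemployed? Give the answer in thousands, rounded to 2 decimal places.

Labor force = 0.6731 × 4,058.24 = 2,731.60 thousand.
Unemployed = 0.0964 × 2,731.60 ≈ 263.33 thousand.

About 263.33 thousand are unemployed.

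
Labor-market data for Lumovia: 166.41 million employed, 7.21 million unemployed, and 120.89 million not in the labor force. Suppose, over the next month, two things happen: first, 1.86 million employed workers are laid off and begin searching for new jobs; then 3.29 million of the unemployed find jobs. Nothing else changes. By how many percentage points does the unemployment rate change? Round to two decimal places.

Initially, labor force = 166.41 + 7.21 = 173.62 million, so u = 7.21/173.62 = 4.15%.
After the first change, employed falls and unemployed rises by 1.86; labor force unchanged → E = 164.55, U = 9.07, labor force = 173.62 million.
After the second change, unemployed falls and employed rises by 3.29; labor force unchanged → E = 167.84, U = 5.78, labor force = 173.62 million.
New unemployment rate = 5.78 / 173.62 = 3.33%.
Change = 3.33% − 4.15% = −0.82 percentage points.

The unemployment rate changes by −0.82 percentage points.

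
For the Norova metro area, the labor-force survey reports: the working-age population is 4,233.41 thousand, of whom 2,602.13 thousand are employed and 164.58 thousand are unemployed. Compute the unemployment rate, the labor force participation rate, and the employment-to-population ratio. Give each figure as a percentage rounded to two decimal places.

Unemployment rate ≈ 5.95%; labor force participation rate ≈ 65.35%; employment-population ratio ≈ 61.47%.

Labor force = employed + unemployed = 2,602.13 + 164.58 = 2,766.71 thousand.
Unemployment rate = 164.58 / 2,766.71 = 5.95%.
Labor force participation rate = 2,766.71 / 4,233.41 = 65.35%.
Employment-population ratio = 2,602.13 / 4,233.41 = 61.47%.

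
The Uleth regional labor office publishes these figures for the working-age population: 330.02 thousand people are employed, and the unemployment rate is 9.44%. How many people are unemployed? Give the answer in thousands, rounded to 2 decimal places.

Let U be the number unemployed. The labor force is E + U, and U/(E+U) = 0.0944.
So U = 0.0944 × 330.02 / (1 − 0.0944) = 31.1539 / 0.9056 ≈ 34.40 thousand.

About 34.40 thousand are unemployed.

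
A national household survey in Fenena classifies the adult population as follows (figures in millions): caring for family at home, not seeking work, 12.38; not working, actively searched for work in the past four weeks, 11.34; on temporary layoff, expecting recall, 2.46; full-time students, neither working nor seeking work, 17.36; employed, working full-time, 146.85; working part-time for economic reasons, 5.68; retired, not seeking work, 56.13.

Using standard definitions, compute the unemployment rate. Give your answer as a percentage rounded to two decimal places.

Unemployment rate ≈ 8.30%.

Employed = 146.85 + 5.68 = 152.53 million (anyone who worked, including part-time for economic reasons, counts as employed).
Unemployed = 11.34 + 2.46 = 13.80 million (jobless and actively searching, or on temporary layoff).
Labor force = 152.53 + 13.80 = 166.33 million.
Unemployment rate = 13.80 / 166.33 = 8.30%.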